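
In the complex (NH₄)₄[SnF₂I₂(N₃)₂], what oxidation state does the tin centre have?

+2

4 ammonium outside the brackets (+1 each) → the complex ion is 4−.
Ligand charges: 2×N3 = -2; 2×F = -2; 2×I = -2; sum -6.
Sn + (-6) = 4− ⇒ Sn is +2.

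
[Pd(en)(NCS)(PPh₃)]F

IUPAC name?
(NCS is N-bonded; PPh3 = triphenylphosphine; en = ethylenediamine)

(ethylenediamine)isothiocyanato(triphenylphosphine)palladium(II) fluoride

The 1 fluoride counter-ion carries a total charge of -1, so each complex ion is 1+.
Ligand charges: 1×isothiocyanato (-1 each), 1×triphenylphosphine (neutral), 1×ethylenediamine (neutral); total -1. So Pd + (-1) = 1+, giving Pd = +2.
Ligands are named alphabetically: ethylenediamine before isothiocyanato before triphenylphosphine.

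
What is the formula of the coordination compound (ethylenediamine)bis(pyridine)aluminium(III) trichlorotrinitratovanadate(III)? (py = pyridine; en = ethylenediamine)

Cation [Al…]: ligand charges 0, Al(III) ⇒ ion charge 3+.
Anion [V…]: ligand charges -6, V(III) ⇒ ion charge 3−.
One 3+ cation balances one 3− anion.

[Al(en)(py)2][VCl3(NO3)3]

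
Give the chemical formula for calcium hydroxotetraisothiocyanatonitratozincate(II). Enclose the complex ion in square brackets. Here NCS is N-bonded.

Ligands: 4 isothiocyanato (NCS, -1), 1 hydroxo (OH, -1), 1 nitrato (NO3, -1). Ligand charge sum = -6.
With Zn in oxidation state +2, the complex ion is [Zn...]^4−.
Charge balance with calcium (+2) requires 1 complex ion per 2 calcium.

Ca2[Zn(NCS)4(NO3)(OH)]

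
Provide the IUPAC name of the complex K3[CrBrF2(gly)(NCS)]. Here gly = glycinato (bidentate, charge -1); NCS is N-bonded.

The 3 potassium counter-ions carry a total charge of +3, so each complex ion is 3−.
Ligand charges: 1×glycinato (-1 each), 1×bromo (-1 each), 1×isothiocyanato (-1 each), 2×fluoro (-1 each); total -5. So Cr + (-5) = 3−, giving Cr = +2.
Ligands are named alphabetically: bromo before fluoro before glycinato before isothiocyanato.
The complex ion is anionic, so chromium takes the -ate form chromate(II).

potassium bromodifluoro(glycinato)isothiocyanatochromate(II)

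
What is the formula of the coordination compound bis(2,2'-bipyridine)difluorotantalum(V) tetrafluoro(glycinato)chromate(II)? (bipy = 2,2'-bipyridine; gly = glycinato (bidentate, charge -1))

[Ta(bipy)2F2][CrF4(gly)]

Cation [Ta…]: ligand charges -2, Ta(V) ⇒ ion charge 3+.
Anion [Cr…]: ligand charges -5, Cr(II) ⇒ ion charge 3−.
One 3+ cation balances one 3− anion.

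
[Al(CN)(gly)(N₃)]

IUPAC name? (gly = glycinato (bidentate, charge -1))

There is no counter-ion, so the complex is neutral overall.
Ligand charges: 1×glycinato (-1 each), 1×azido (-1 each), 1×cyano (-1 each); total -3. So Al + (-3) = 0, giving Al = +3.
Ligands are named alphabetically: azido before cyano before glycinato.

azidocyano(glycinato)aluminium(III)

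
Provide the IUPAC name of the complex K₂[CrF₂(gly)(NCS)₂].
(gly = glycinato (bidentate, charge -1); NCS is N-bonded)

The 2 potassium counter-ions carry a total charge of +2, so each complex ion is 2−.
Ligand charges: 2×fluoro (-1 each), 1×glycinato (-1 each), 2×isothiocyanato (-1 each); total -5. So Cr + (-5) = 2−, giving Cr = +3.
Ligands are named alphabetically: fluoro before glycinato before isothiocyanato.
The complex ion is anionic, so chromium takes the -ate form chromate(III).

potassium difluoro(glycinato)diisothiocyanatochromate(III)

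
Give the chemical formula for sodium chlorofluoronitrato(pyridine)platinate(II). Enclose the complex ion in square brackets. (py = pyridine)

Ligands: 1 pyridine (py, neutral), 1 chloro (Cl, -1), 1 fluoro (F, -1), 1 nitrato (NO3, -1). Ligand charge sum = -3.
With Pt in oxidation state +2, the complex ion is [Pt...]^1−.
Charge balance with sodium (+1) requires 1 complex ion per 1 sodium.

Na[PtClF(NO3)(py)]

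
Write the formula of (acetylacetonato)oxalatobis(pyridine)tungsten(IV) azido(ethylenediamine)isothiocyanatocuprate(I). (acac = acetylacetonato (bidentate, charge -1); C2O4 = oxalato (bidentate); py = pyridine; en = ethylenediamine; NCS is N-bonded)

[W(acac)(C2O4)(py)2][Cu(en)(N3)(NCS)]

Cation [W…]: ligand charges -3, W(IV) ⇒ ion charge 1+.
Anion [Cu…]: ligand charges -2, Cu(I) ⇒ ion charge 1−.
One 1+ cation balances one 1− anion.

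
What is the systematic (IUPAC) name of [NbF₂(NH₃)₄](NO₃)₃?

The 3 nitrate counter-ions carry a total charge of -3, so each complex ion is 3+.
Ligand charges: 4×ammine (neutral), 2×fluoro (-1 each); total -2. So Nb + (-2) = 3+, giving Nb = +5.
Ligands are named alphabetically: ammine before fluoro.

tetraamminedifluoroniobium(V) nitrate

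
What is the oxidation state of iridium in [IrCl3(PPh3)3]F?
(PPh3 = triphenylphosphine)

+4

1 fluoride outside the brackets (-1 each) → the complex ion is 1+.
Ligand charges: 3×PPh3 neutral; 3×Cl = -3; sum -3.
Ir + (-3) = 1+ ⇒ Ir is +4.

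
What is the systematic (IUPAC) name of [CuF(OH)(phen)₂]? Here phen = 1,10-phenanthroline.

There is no counter-ion, so the complex is neutral overall.
Ligand charges: 1×fluoro (-1 each), 1×hydroxo (-1 each), 2×1,10-phenanthroline (neutral); total -2. So Cu + (-2) = 0, giving Cu = +2.
Ligands are named alphabetically: fluoro before hydroxo before phenanthroline.

fluorohydroxobis(1,10-phenanthroline)copper(II)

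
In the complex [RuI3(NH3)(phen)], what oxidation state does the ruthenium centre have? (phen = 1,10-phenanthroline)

+3

No counter-ion: the bracketed complex is neutral.
Ligand charges: 1×NH3 neutral; 3×I = -3; 1×phen neutral; sum -3.
Ru + (-3) = 0 ⇒ Ru is +3.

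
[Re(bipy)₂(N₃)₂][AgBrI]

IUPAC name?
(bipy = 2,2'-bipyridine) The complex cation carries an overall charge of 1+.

diazidobis(2,2'-bipyridine)rhenium(III) bromoiodoargentate(I)

Both ions are complex: the cation is named first with the plain metal name, the anion second with the -ate form; each ion's ligands are alphabetised independently.
The complex cation is given as 1+; its ligand charges sum to -2, so Re = +3.
A 1:1 salt means the anion carries the equal and opposite charge, 1−.
Anion: ligand charges sum to -2; for the ion to be 1−, Ag = +1.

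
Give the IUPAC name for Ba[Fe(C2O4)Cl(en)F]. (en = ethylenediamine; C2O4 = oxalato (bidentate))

barium chloro(ethylenediamine)fluorooxalatoferrate(II)

The 1 barium counter-ion carries a total charge of +2, so each complex ion is 2−.
Ligand charges: 1×chloro (-1 each), 1×ethylenediamine (neutral), 1×fluoro (-1 each), 1×oxalato (-2 each); total -4. So Fe + (-4) = 2−, giving Fe = +2.
The complex ion is anionic, so iron takes the -ate form ferrate(II).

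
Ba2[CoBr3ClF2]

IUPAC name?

barium tribromochlorodifluorocobaltate(II)

The 2 barium counter-ions carry a total charge of +4, so each complex ion is 4−.
Ligand charges: 3×bromo (-1 each), 1×chloro (-1 each), 2×fluoro (-1 each); total -6. So Co + (-6) = 4−, giving Co = +2.
Ligands are named alphabetically: bromo before chloro before fluoro.
The complex ion is anionic, so cobalt takes the -ate form cobaltate(II).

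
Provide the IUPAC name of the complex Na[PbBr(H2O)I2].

The 1 sodium counter-ion carries a total charge of +1, so each complex ion is 1−.
Ligand charges: 2×iodo (-1 each), 1×aqua (neutral), 1×bromo (-1 each); total -3. So Pb + (-3) = 1−, giving Pb = +2.
The complex ion is anionic, so lead takes the -ate form plumbate(II).

sodium aquabromodiiodoplumbate(II)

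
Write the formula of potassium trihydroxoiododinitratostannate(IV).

K2[SnI(NO3)2(OH)3]

Ligands: 3 hydroxo (OH, -1), 1 iodo (I, -1), 2 nitrato (NO3, -1). Ligand charge sum = -6.
Charge balance with potassium (+1) requires 1 complex ion per 2 potassium.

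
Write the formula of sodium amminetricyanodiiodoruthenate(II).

Na3[Ru(CN)3I2(NH3)]

Ligands: 1 ammine (NH3, neutral), 3 cyano (CN, -1), 2 iodo (I, -1). Ligand charge sum = -5.
With Ru in oxidation state +2, the complex ion is [Ru...]^3−.
Charge balance with sodium (+1) requires 1 complex ion per 3 sodium.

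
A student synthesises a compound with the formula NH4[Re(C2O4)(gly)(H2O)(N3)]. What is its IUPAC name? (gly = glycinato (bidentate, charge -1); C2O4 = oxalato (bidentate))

The 1 ammonium counter-ion carries a total charge of +1, so each complex ion is 1−.
Ligand charges: 1×azido (-1 each), 1×glycinato (-1 each), 1×aqua (neutral), 1×oxalato (-2 each); total -4. So Re + (-4) = 1−, giving Re = +3.
Ligands are named alphabetically: aqua before azido before glycinato before oxalato.
The complex ion is anionic, so rhenium takes the -ate form rhenate(III).

ammonium aquaazido(glycinato)oxalatorhenate(III)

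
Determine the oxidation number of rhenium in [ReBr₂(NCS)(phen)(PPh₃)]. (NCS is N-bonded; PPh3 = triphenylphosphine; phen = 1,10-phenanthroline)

+3

No counter-ion: the bracketed complex is neutral.
Ligand charges: 1×NCS = -1; 1×PPh3 neutral; 2×Br = -2; 1×phen neutral; sum -3.
Re + (-3) = 0 ⇒ Re is +3.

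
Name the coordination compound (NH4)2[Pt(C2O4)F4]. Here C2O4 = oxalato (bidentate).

The 2 ammonium counter-ions carry a total charge of +2, so each complex ion is 2−.
Ligand charges: 1×oxalato (-2 each), 4×fluoro (-1 each); total -6. So Pt + (-6) = 2−, giving Pt = +4.
Ligands are named alphabetically: fluoro before oxalato.
The complex ion is anionic, so platinum takes the -ate form platinate(IV).

ammonium tetrafluorooxalatoplatinate(IV)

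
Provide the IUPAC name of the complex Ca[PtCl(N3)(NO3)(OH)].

calcium azidochlorohydroxonitratoplatinate(II)

The 1 calcium counter-ion carries a total charge of +2, so each complex ion is 2−.
Ligand charges: 1×chloro (-1 each), 1×hydroxo (-1 each), 1×nitrato (-1 each), 1×azido (-1 each); total -4. So Pt + (-4) = 2−, giving Pt = +2.
Ligands are named alphabetically: azido before chloro before hydroxo before nitrato.
The complex ion is anionic, so platinum takes the -ate form platinate(II).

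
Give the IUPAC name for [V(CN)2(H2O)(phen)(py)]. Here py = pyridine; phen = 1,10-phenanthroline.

aquadicyano(1,10-phenanthroline)(pyridine)vanadium(II)

There is no counter-ion, so the complex is neutral overall.
Ligand charges: 1×pyridine (neutral), 1×1,10-phenanthroline (neutral), 2×cyano (-1 each), 1×aqua (neutral); total -2. So V + (-2) = 0, giving V = +2.
Ligands are named alphabetically: aqua before cyano before phenanthroline before pyridine.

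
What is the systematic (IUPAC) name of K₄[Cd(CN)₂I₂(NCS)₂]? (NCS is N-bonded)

potassium dicyanodiiododiisothiocyanatocadmate(II)

The 4 potassium counter-ions carry a total charge of +4, so each complex ion is 4−.
Ligand charges: 2×isothiocyanato (-1 each), 2×cyano (-1 each), 2×iodo (-1 each); total -6. So Cd + (-6) = 4−, giving Cd = +2.
The complex ion is anionic, so cadmium takes the -ate form cadmate(II).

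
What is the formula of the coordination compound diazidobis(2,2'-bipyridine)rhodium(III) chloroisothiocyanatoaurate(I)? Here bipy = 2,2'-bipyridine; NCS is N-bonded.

Cation [Rh…]: ligand charges -2, Rh(III) ⇒ ion charge 1+.
Anion [Au…]: ligand charges -2, Au(I) ⇒ ion charge 1−.
One 1+ cation balances one 1− anion.

[Rh(bipy)2(N3)2][AuCl(NCS)]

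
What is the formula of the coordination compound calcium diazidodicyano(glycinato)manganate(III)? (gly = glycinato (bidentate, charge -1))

Ligands: 1 glycinato (gly, -1), 2 azido (N3, -1), 2 cyano (CN, -1). Ligand charge sum = -5.
With Mn in oxidation state +3, the complex ion is [Mn...]^2−.
Charge balance with calcium (+2) requires 1 complex ion per 1 calcium.

Ca[Mn(CN)2(gly)(N3)2]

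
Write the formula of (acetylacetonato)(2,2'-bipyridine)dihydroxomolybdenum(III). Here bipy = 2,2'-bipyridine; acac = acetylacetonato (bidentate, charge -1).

[Mo(acac)(bipy)(OH)2]

Ligands: 1 2,2'-bipyridine (bipy, neutral), 1 acetylacetonato (acac, -1), 2 hydroxo (OH, -1). Ligand charge sum = -3.
With Mo in oxidation state +3, the complex ion is [Mo...].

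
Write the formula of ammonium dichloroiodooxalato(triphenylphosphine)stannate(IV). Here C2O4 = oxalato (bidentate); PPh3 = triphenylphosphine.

Ligands: 1 oxalato (C2O4, -2), 2 chloro (Cl, -1), 1 iodo (I, -1), 1 triphenylphosphine (PPh3, neutral). Ligand charge sum = -5.
Charge balance with ammonium (+1) requires 1 complex ion per 1 ammonium.

NH4[Sn(C2O4)Cl2I(PPh3)]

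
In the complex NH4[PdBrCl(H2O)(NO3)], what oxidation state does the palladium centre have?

1 ammonium outside the brackets (+1 each) → the complex ion is 1−.
Ligand charges: 1×Cl = -1; 1×NO3 = -1; 1×Br = -1; 1×H2O neutral; sum -3.
Pd + (-3) = 1− ⇒ Pd is +2.

+2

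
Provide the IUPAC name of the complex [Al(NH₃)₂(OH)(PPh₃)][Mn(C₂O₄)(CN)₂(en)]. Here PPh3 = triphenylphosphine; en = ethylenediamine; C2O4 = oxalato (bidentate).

Both ions are complex: the cation is named first with the plain metal name, the anion second with the -ate form; each ion's ligands are alphabetised independently.
Aluminium is always +3 in its complexes; the cation's ligand charges sum to -1, so the complex cation is 2+.
A 1:1 salt means the anion carries the equal and opposite charge, 2−.
Anion: ligand charges sum to -4; for the ion to be 2−, Mn = +2.

diamminehydroxo(triphenylphosphine)aluminium(III) dicyano(ethylenediamine)oxalatomanganate(II)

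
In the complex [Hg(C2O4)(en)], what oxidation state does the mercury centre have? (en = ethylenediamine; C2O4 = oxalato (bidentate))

No counter-ion: the bracketed complex is neutral.
Ligand charges: 1×en neutral; 1×C2O4 = -2; sum -2.
Hg + (-2) = 0 ⇒ Hg is +2.

+2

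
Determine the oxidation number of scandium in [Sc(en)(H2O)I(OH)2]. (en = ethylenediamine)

+3

No counter-ion: the bracketed complex is neutral.
Ligand charges: 1×en neutral; 2×OH = -2; 1×H2O neutral; 1×I = -1; sum -3.
Sc + (-3) = 0 ⇒ Sc is +3.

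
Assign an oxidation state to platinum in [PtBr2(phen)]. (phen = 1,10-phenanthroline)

No counter-ion: the bracketed complex is neutral.
Ligand charges: 1×phen neutral; 2×Br = -2; sum -2.
Pt + (-2) = 0 ⇒ Pt is +2.

+2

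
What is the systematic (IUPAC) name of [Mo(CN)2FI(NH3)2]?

There is no counter-ion, so the complex is neutral overall.
Ligand charges: 1×fluoro (-1 each), 2×cyano (-1 each), 1×iodo (-1 each), 2×ammine (neutral); total -4. So Mo + (-4) = 0, giving Mo = +4.
Ligands are named alphabetically: ammine before cyano before fluoro before iodo.

diamminedicyanofluoroiodomolybdenum(IV)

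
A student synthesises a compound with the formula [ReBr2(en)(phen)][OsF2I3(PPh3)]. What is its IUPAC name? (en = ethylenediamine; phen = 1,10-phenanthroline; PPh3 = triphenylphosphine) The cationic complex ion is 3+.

dibromo(ethylenediamine)(1,10-phenanthroline)rhenium(V) difluorotriiodo(triphenylphosphine)osmate(II)

The complex cation is given as 3+; its ligand charges sum to -2, so Re = +5.
A 1:1 salt means the anion carries the equal and opposite charge, 3−.
Anion: ligand charges sum to -5; for the ion to be 3−, Os = +2.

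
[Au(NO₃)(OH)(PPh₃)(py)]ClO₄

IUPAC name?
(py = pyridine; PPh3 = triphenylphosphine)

hydroxonitrato(pyridine)(triphenylphosphine)gold(III) perchlorate

The 1 perchlorate counter-ion carries a total charge of -1, so each complex ion is 1+.
Ligand charges: 1×nitrato (-1 each), 1×hydroxo (-1 each), 1×pyridine (neutral), 1×triphenylphosphine (neutral); total -2. So Au + (-2) = 1+, giving Au = +3.
Ligands are named alphabetically: hydroxo before nitrato before pyridine before triphenylphosphine.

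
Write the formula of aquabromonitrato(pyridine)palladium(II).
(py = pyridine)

[PdBr(H2O)(NO3)(py)]

Ligands: 1 nitrato (NO3, -1), 1 bromo (Br, -1), 1 aqua (H2O, neutral), 1 pyridine (py, neutral). Ligand charge sum = -2.
With Pd in oxidation state +2, the complex ion is [Pd...].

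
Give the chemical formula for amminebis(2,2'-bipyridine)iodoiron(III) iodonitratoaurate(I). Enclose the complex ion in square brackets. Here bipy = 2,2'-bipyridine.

Cation [Fe…]: ligand charges -1, Fe(III) ⇒ ion charge 2+.
Anion [Au…]: ligand charges -2, Au(I) ⇒ ion charge 1−.
One 2+ cation requires 2 of the 1− anion.

[Fe(bipy)2I(NH3)][AuI(NO3)]2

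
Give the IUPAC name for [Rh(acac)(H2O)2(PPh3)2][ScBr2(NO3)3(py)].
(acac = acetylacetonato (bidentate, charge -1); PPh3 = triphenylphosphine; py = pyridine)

Scandium is always +3 in its complexes; the anion's ligand charges sum to -5, so the complex anion is 2−.
A 1:1 salt means the cation carries the equal and opposite charge, 2+.
Cation: ligand charges sum to -1; for the ion to be 2+, Rh = +3.

(acetylacetonato)diaquabis(triphenylphosphine)rhodium(III) dibromotrinitrato(pyridine)scandate(III)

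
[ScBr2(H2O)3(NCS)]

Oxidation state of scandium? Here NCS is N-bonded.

+3

No counter-ion: the bracketed complex is neutral.
Ligand charges: 2×Br = -2; 1×NCS = -1; 3×H2O neutral; sum -3.
Sc + (-3) = 0 ⇒ Sc is +3.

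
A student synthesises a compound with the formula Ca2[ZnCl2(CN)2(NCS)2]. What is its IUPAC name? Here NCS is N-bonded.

calcium dichlorodicyanodiisothiocyanatozincate(II)

The 2 calcium counter-ions carry a total charge of +4, so each complex ion is 4−.
Ligand charges: 2×cyano (-1 each), 2×chloro (-1 each), 2×isothiocyanato (-1 each); total -6. So Zn + (-6) = 4−, giving Zn = +2.
Ligands are named alphabetically: chloro before cyano before isothiocyanato.
The complex ion is anionic, so zinc takes the -ate form zincate(II).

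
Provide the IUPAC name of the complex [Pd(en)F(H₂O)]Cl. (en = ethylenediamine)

The 1 chloride counter-ion carries a total charge of -1, so each complex ion is 1+.
Ligand charges: 1×ethylenediamine (neutral), 1×aqua (neutral), 1×fluoro (-1 each); total -1. So Pd + (-1) = 1+, giving Pd = +2.
Ligands are named alphabetically: aqua before ethylenediamine before fluoro.

aqua(ethylenediamine)fluoropalladium(II) chloride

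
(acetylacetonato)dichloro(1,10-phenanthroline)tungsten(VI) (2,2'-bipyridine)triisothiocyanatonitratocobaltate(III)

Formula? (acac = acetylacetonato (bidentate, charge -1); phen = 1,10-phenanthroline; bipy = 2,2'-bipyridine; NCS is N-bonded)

Cation [W…]: ligand charges -3, W(VI) ⇒ ion charge 3+.
Anion [Co…]: ligand charges -4, Co(III) ⇒ ion charge 1−.
One 3+ cation requires 3 of the 1− anion.

[W(acac)Cl2(phen)][Co(bipy)(NCS)3(NO3)]3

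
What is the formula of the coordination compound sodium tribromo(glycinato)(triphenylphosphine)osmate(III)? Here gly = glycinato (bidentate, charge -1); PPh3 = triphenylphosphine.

Ligands: 1 glycinato (gly, -1), 3 bromo (Br, -1), 1 triphenylphosphine (PPh3, neutral). Ligand charge sum = -4.
With Os in oxidation state +3, the complex ion is [Os...]^1−.
Charge balance with sodium (+1) requires 1 complex ion per 1 sodium.

Na[OsBr3(gly)(PPh3)]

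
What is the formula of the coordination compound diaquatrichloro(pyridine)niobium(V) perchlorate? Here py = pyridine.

[NbCl3(H2O)2(py)](ClO4)2

Ligands: 1 pyridine (py, neutral), 2 aqua (H2O, neutral), 3 chloro (Cl, -1). Ligand charge sum = -3.
With Nb in oxidation state +5, the complex ion is [Nb...]^2+.
Charge balance with perchlorate (-1) requires 1 complex ion per 2 perchlorate.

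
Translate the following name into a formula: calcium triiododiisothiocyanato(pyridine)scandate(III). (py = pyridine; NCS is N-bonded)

Ligands: 3 iodo (I, -1), 1 pyridine (py, neutral), 2 isothiocyanato (NCS, -1). Ligand charge sum = -5.
Charge balance with calcium (+2) requires 1 complex ion per 1 calcium.

Ca[ScI3(NCS)2(py)]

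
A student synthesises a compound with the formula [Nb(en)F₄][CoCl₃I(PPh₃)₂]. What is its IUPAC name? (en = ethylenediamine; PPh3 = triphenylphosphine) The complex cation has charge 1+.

(ethylenediamine)tetrafluoroniobium(V) trichloroiodobis(triphenylphosphine)cobaltate(III)

Both ions are complex: the cation is named first with the plain metal name, the anion second with the -ate form; each ion's ligands are alphabetised independently.
The complex cation is given as 1+; its ligand charges sum to -4, so Nb = +5.
A 1:1 salt means the anion carries the equal and opposite charge, 1−.
Anion: ligand charges sum to -4; for the ion to be 1−, Co = +3.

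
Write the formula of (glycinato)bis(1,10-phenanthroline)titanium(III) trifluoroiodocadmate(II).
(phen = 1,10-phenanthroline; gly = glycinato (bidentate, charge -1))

[Ti(gly)(phen)2][CdF3I]

Cation [Ti…]: ligand charges -1, Ti(III) ⇒ ion charge 2+.
Anion [Cd…]: ligand charges -4, Cd(II) ⇒ ion charge 2−.
One 2+ cation balances one 2− anion.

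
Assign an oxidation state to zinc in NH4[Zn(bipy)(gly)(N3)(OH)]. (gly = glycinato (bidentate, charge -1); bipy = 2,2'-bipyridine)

+2

1 ammonium outside the brackets (+1 each) → the complex ion is 1−.
Ligand charges: 1×N3 = -1; 1×gly = -1; 1×bipy neutral; 1×OH = -1; sum -3.
Zn + (-3) = 1− ⇒ Zn is +2.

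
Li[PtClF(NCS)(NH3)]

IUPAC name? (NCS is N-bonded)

The 1 lithium counter-ion carries a total charge of +1, so each complex ion is 1−.
Ligand charges: 1×chloro (-1 each), 1×isothiocyanato (-1 each), 1×fluoro (-1 each), 1×ammine (neutral); total -3. So Pt + (-3) = 1−, giving Pt = +2.
The complex ion is anionic, so platinum takes the -ate form platinate(II).

lithium amminechlorofluoroisothiocyanatoplatinate(II)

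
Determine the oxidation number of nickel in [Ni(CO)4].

0

No counter-ion: the bracketed complex is neutral.
Ligand charges: 4×CO neutral; sum 0.
Ni + (0) = 0 ⇒ Ni is 0.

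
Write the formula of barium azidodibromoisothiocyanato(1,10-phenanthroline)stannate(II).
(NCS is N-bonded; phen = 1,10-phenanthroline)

Ba[SnBr2(N3)(NCS)(phen)]

Ligands: 1 isothiocyanato (NCS, -1), 1 1,10-phenanthroline (phen, neutral), 2 bromo (Br, -1), 1 azido (N3, -1). Ligand charge sum = -4.
Charge balance with barium (+2) requires 1 complex ion per 1 barium.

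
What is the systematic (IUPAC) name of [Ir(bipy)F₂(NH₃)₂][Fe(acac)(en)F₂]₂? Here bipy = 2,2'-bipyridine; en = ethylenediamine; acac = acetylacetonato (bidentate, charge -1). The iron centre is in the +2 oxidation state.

diammine(2,2'-bipyridine)difluoroiridium(IV) (acetylacetonato)(ethylenediamine)difluoroferrate(II)

Both ions are complex: the cation is named first with the plain metal name, the anion second with the -ate form; each ion's ligands are alphabetised independently.
Fe is given as +2; the anion's ligand charges sum to -3, so the complex anion is 1−.
With 2 anions per cation, the cation must be 2×1 = 2+.
Cation: ligand charges sum to -2; for the ion to be 2+, Ir = +4.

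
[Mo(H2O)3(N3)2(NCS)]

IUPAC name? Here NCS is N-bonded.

There is no counter-ion, so the complex is neutral overall.
Ligand charges: 2×azido (-1 each), 1×isothiocyanato (-1 each), 3×aqua (neutral); total -3. So Mo + (-3) = 0, giving Mo = +3.
Ligands are named alphabetically: aqua before azido before isothiocyanato.

triaquadiazidoisothiocyanatomolybdenum(III)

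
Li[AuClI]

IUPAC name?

The 1 lithium counter-ion carries a total charge of +1, so each complex ion is 1−.
Ligand charges: 1×iodo (-1 each), 1×chloro (-1 each); total -2. So Au + (-2) = 1−, giving Au = +1.
The complex ion is anionic, so gold takes the -ate form aurate(I).

lithium chloroiodoaurate(I)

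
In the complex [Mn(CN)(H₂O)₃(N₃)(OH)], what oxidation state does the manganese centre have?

No counter-ion: the bracketed complex is neutral.
Ligand charges: 1×N3 = -1; 1×CN = -1; 1×OH = -1; 3×H2O neutral; sum -3.
Mn + (-3) = 0 ⇒ Mn is +3.

+3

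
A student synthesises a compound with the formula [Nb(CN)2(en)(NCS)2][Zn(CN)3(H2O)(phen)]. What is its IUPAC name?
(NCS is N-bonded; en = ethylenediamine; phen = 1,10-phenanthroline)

Zinc is always +2 in its complexes; the anion's ligand charges sum to -3, so the complex anion is 1−.
A 1:1 salt means the cation carries the equal and opposite charge, 1+.
Cation: ligand charges sum to -4; for the ion to be 1+, Nb = +5.

dicyano(ethylenediamine)diisothiocyanatoniobium(V) aquatricyano(1,10-phenanthroline)zincate(II)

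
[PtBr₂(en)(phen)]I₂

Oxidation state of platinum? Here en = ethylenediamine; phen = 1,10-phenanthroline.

2 iodide outside the brackets (-1 each) → the complex ion is 2+.
Ligand charges: 2×Br = -2; 1×en neutral; 1×phen neutral; sum -2.
Pt + (-2) = 2+ ⇒ Pt is +4.

+4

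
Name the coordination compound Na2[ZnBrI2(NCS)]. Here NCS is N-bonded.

The 2 sodium counter-ions carry a total charge of +2, so each complex ion is 2−.
Ligand charges: 1×isothiocyanato (-1 each), 2×iodo (-1 each), 1×bromo (-1 each); total -4. So Zn + (-4) = 2−, giving Zn = +2.
The complex ion is anionic, so zinc takes the -ate form zincate(II).

sodium bromodiiodoisothiocyanatozincate(II)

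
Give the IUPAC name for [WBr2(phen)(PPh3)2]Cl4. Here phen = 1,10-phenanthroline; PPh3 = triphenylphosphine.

The 4 chloride counter-ions carry a total charge of -4, so each complex ion is 4+.
Ligand charges: 1×1,10-phenanthroline (neutral), 2×bromo (-1 each), 2×triphenylphosphine (neutral); total -2. So W + (-2) = 4+, giving W = +6.
Ligands are named alphabetically: bromo before phenanthroline before triphenylphosphine.

dibromo(1,10-phenanthroline)bis(triphenylphosphine)tungsten(VI) chloride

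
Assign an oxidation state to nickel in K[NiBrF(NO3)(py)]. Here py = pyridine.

1 potassium outside the brackets (+1 each) → the complex ion is 1−.
Ligand charges: 1×F = -1; 1×Br = -1; 1×NO3 = -1; 1×py neutral; sum -3.
Ni + (-3) = 1− ⇒ Ni is +2.

+2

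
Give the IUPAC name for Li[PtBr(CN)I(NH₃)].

lithium amminebromocyanoiodoplatinate(II)

The 1 lithium counter-ion carries a total charge of +1, so each complex ion is 1−.
Ligand charges: 1×iodo (-1 each), 1×cyano (-1 each), 1×bromo (-1 each), 1×ammine (neutral); total -3. So Pt + (-3) = 1−, giving Pt = +2.
Ligands are named alphabetically: ammine before bromo before cyano before iodo.
The complex ion is anionic, so platinum takes the -ate form platinate(II).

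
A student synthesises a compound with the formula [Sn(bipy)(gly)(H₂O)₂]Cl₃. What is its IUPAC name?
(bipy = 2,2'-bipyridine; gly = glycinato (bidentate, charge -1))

The 3 chloride counter-ions carry a total charge of -3, so each complex ion is 3+.
Ligand charges: 2×aqua (neutral), 1×2,2'-bipyridine (neutral), 1×glycinato (-1 each); total -1. So Sn + (-1) = 3+, giving Sn = +4.
Ligands are named alphabetically: aqua before bipyridine before glycinato.

diaqua(2,2'-bipyridine)(glycinato)tin(IV) chloride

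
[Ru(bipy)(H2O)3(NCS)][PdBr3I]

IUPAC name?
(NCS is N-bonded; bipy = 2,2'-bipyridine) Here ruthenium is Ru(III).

triaqua(2,2'-bipyridine)isothiocyanatoruthenium(III) tribromoiodopalladate(II)

Both ions are complex: the cation is named first with the plain metal name, the anion second with the -ate form; each ion's ligands are alphabetised independently.
Ru is given as +3; the cation's ligand charges sum to -1, so the complex cation is 2+.
A 1:1 salt means the anion carries the equal and opposite charge, 2−.
Anion: ligand charges sum to -4; for the ion to be 2−, Pd = +2.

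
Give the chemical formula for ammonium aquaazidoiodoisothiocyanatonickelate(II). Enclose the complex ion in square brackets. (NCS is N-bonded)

Ligands: 1 isothiocyanato (NCS, -1), 1 azido (N3, -1), 1 aqua (H2O, neutral), 1 iodo (I, -1). Ligand charge sum = -3.
Charge balance with ammonium (+1) requires 1 complex ion per 1 ammonium.

NH4[Ni(H2O)I(N3)(NCS)]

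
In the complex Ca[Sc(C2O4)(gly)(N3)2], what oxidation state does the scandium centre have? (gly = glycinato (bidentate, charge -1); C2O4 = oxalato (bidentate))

1 calcium outside the brackets (+2 each) → the complex ion is 2−.
Ligand charges: 1×gly = -1; 2×N3 = -2; 1×C2O4 = -2; sum -5.
Sc + (-5) = 2− ⇒ Sc is +3.

+3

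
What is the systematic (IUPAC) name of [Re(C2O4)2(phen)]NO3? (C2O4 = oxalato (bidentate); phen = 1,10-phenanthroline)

The 1 nitrate counter-ion carries a total charge of -1, so each complex ion is 1+.
Ligand charges: 2×oxalato (-2 each), 1×1,10-phenanthroline (neutral); total -4. So Re + (-4) = 1+, giving Re = +5.
Ligands are named alphabetically: oxalato before phenanthroline.

dioxalato(1,10-phenanthroline)rhenium(V) nitrate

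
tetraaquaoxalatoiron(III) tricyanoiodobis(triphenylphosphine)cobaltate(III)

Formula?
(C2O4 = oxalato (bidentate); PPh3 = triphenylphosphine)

Cation [Fe…]: ligand charges -2, Fe(III) ⇒ ion charge 1+.
Anion [Co…]: ligand charges -4, Co(III) ⇒ ion charge 1−.
One 1+ cation balances one 1− anion.

[Fe(C2O4)(H2O)4][Co(CN)3I(PPh3)2]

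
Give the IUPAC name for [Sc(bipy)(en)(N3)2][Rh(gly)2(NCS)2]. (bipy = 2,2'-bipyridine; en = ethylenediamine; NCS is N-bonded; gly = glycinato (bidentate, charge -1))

Scandium is always +3 in its complexes; the cation's ligand charges sum to -2, so the complex cation is 1+.
A 1:1 salt means the anion carries the equal and opposite charge, 1−.
Anion: ligand charges sum to -4; for the ion to be 1−, Rh = +3.

diazido(2,2'-bipyridine)(ethylenediamine)scandium(III) bis(glycinato)diisothiocyanatorhodate(III)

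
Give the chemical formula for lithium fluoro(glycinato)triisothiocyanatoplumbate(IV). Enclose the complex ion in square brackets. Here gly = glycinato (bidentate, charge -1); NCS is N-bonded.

Li[PbF(gly)(NCS)3]

Ligands: 1 fluoro (F, -1), 1 glycinato (gly, -1), 3 isothiocyanato (NCS, -1). Ligand charge sum = -5.
Charge balance with lithium (+1) requires 1 complex ion per 1 lithium.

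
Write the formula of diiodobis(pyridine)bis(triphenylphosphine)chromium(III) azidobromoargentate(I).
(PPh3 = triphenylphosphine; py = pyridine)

Cation [Cr…]: ligand charges -2, Cr(III) ⇒ ion charge 1+.
Anion [Ag…]: ligand charges -2, Ag(I) ⇒ ion charge 1−.
One 1+ cation balances one 1− anion.

[CrI2(PPh3)2(py)2][AgBr(N3)]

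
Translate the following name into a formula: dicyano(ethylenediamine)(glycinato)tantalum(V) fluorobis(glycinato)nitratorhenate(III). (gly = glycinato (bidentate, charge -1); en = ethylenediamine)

Cation [Ta…]: ligand charges -3, Ta(V) ⇒ ion charge 2+.
Anion [Re…]: ligand charges -4, Re(III) ⇒ ion charge 1−.
One 2+ cation requires 2 of the 1− anion.

[Ta(CN)2(en)(gly)][ReF(gly)2(NO3)]2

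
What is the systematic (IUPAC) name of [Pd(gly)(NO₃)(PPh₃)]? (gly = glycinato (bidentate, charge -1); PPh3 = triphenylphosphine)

There is no counter-ion, so the complex is neutral overall.
Ligand charges: 1×nitrato (-1 each), 1×glycinato (-1 each), 1×triphenylphosphine (neutral); total -2. So Pd + (-2) = 0, giving Pd = +2.
Ligands are named alphabetically: glycinato before nitrato before triphenylphosphine.

(glycinato)nitrato(triphenylphosphine)palladium(II)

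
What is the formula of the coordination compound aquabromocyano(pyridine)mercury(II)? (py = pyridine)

Ligands: 1 aqua (H2O, neutral), 1 bromo (Br, -1), 1 cyano (CN, -1), 1 pyridine (py, neutral). Ligand charge sum = -2.
With Hg in oxidation state +2, the complex ion is [Hg...].

[HgBr(CN)(H2O)(py)]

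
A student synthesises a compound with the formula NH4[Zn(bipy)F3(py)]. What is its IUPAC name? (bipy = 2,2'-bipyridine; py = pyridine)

ammonium (2,2'-bipyridine)trifluoro(pyridine)zincate(II)

The 1 ammonium counter-ion carries a total charge of +1, so each complex ion is 1−.
Ligand charges: 1×2,2'-bipyridine (neutral), 1×pyridine (neutral), 3×fluoro (-1 each); total -3. So Zn + (-3) = 1−, giving Zn = +2.
Ligands are named alphabetically: bipyridine before fluoro before pyridine.
The complex ion is anionic, so zinc takes the -ate form zincate(II).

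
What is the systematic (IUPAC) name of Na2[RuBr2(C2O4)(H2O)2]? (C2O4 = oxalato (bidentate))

sodium diaquadibromooxalatoruthenate(II)

The 2 sodium counter-ions carry a total charge of +2, so each complex ion is 2−.
Ligand charges: 1×oxalato (-2 each), 2×bromo (-1 each), 2×aqua (neutral); total -4. So Ru + (-4) = 2−, giving Ru = +2.
Ligands are named alphabetically: aqua before bromo before oxalato.
The complex ion is anionic, so ruthenium takes the -ate form ruthenate(II).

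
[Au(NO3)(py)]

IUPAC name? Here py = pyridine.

nitrato(pyridine)gold(I)

There is no counter-ion, so the complex is neutral overall.
Ligand charges: 1×nitrato (-1 each), 1×pyridine (neutral); total -1. So Au + (-1) = 0, giving Au = +1.
Ligands are named alphabetically: nitrato before pyridine.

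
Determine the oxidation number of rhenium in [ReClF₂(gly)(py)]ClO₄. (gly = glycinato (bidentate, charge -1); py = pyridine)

+5

1 perchlorate outside the brackets (-1 each) → the complex ion is 1+.
Ligand charges: 2×F = -2; 1×gly = -1; 1×Cl = -1; 1×py neutral; sum -4.
Re + (-4) = 1+ ⇒ Re is +5.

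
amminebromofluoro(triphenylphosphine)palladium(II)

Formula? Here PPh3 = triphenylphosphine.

[PdBrF(NH3)(PPh3)]

Ligands: 1 bromo (Br, -1), 1 triphenylphosphine (PPh3, neutral), 1 fluoro (F, -1), 1 ammine (NH3, neutral). Ligand charge sum = -2.
With Pd in oxidation state +2, the complex ion is [Pd...].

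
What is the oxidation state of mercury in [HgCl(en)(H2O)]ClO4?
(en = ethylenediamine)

+2

1 perchlorate outside the brackets (-1 each) → the complex ion is 1+.
Ligand charges: 1×en neutral; 1×H2O neutral; 1×Cl = -1; sum -1.
Hg + (-1) = 1+ ⇒ Hg is +2.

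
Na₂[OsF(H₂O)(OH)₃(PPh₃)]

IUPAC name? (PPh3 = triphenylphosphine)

sodium aquafluorotrihydroxo(triphenylphosphine)osmate(II)

The 2 sodium counter-ions carry a total charge of +2, so each complex ion is 2−.
Ligand charges: 1×aqua (neutral), 3×hydroxo (-1 each), 1×triphenylphosphine (neutral), 1×fluoro (-1 each); total -4. So Os + (-4) = 2−, giving Os = +2.
Ligands are named alphabetically: aqua before fluoro before hydroxo before triphenylphosphine.
The complex ion is anionic, so osmium takes the -ate form osmate(II).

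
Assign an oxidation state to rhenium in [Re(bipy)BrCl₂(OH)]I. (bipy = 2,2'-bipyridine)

1 iodide outside the brackets (-1 each) → the complex ion is 1+.
Ligand charges: 1×Br = -1; 1×OH = -1; 1×bipy neutral; 2×Cl = -2; sum -4.
Re + (-4) = 1+ ⇒ Re is +5.

+5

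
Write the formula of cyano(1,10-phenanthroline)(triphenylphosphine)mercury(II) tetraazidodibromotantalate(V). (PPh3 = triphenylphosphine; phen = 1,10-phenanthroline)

[Hg(CN)(phen)(PPh3)][TaBr2(N3)4]

Cation [Hg…]: ligand charges -1, Hg(II) ⇒ ion charge 1+.
Anion [Ta…]: ligand charges -6, Ta(V) ⇒ ion charge 1−.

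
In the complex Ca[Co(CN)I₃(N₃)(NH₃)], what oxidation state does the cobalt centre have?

+3

1 calcium outside the brackets (+2 each) → the complex ion is 2−.
Ligand charges: 1×N3 = -1; 3×I = -3; 1×NH3 neutral; 1×CN = -1; sum -5.
Co + (-5) = 2− ⇒ Co is +3.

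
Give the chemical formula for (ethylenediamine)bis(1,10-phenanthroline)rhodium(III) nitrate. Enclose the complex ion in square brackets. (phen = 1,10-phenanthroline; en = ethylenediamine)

[Rh(en)(phen)2](NO3)3

Ligands: 2 1,10-phenanthroline (phen, neutral), 1 ethylenediamine (en, neutral). Ligand charge sum = 0.
With Rh in oxidation state +3, the complex ion is [Rh...]^3+.
Charge balance with nitrate (-1) requires 1 complex ion per 3 nitrate.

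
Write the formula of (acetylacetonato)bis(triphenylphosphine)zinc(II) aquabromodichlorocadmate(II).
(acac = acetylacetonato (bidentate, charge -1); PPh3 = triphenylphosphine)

[Zn(acac)(PPh3)2][CdBrCl2(H2O)]

Cation [Zn…]: ligand charges -1, Zn(II) ⇒ ion charge 1+.
Anion [Cd…]: ligand charges -3, Cd(II) ⇒ ion charge 1−.
One 1+ cation balances one 1− anion.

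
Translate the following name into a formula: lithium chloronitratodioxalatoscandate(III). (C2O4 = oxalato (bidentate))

Ligands: 2 oxalato (C2O4, -2), 1 nitrato (NO3, -1), 1 chloro (Cl, -1). Ligand charge sum = -6.
With Sc in oxidation state +3, the complex ion is [Sc...]^3−.
Charge balance with lithium (+1) requires 1 complex ion per 3 lithium.

Li3[Sc(C2O4)2Cl(NO3)]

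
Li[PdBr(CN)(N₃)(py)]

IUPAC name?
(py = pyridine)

lithium azidobromocyano(pyridine)palladate(II)

The 1 lithium counter-ion carries a total charge of +1, so each complex ion is 1−.
Ligand charges: 1×bromo (-1 each), 1×azido (-1 each), 1×cyano (-1 each), 1×pyridine (neutral); total -3. So Pd + (-3) = 1−, giving Pd = +2.
Ligands are named alphabetically: azido before bromo before cyano before pyridine.
The complex ion is anionic, so palladium takes the -ate form palladate(II).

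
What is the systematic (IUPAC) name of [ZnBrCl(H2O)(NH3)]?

ammineaquabromochlorozinc(II)

There is no counter-ion, so the complex is neutral overall.
Ligand charges: 1×aqua (neutral), 1×ammine (neutral), 1×chloro (-1 each), 1×bromo (-1 each); total -2. So Zn + (-2) = 0, giving Zn = +2.
Ligands are named alphabetically: ammine before aqua before bromo before chloro.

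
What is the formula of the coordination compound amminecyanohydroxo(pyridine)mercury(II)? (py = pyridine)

Ligands: 1 ammine (NH3, neutral), 1 hydroxo (OH, -1), 1 cyano (CN, -1), 1 pyridine (py, neutral). Ligand charge sum = -2.
With Hg in oxidation state +2, the complex ion is [Hg...].

[Hg(CN)(NH3)(OH)(py)]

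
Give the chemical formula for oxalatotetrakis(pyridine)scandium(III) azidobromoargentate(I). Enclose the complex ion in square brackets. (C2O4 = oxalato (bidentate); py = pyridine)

[Sc(C2O4)(py)4][AgBr(N3)]

Cation [Sc…]: ligand charges -2, Sc(III) ⇒ ion charge 1+.
Anion [Ag…]: ligand charges -2, Ag(I) ⇒ ion charge 1−.
One 1+ cation balances one 1− anion.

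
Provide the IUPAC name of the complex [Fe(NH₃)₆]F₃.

The 3 fluoride counter-ions carry a total charge of -3, so each complex ion is 3+.
Ligand charges: 6×ammine (neutral); total 0. So Fe + (0) = 3+, giving Fe = +3.

hexaammineiron(III) fluoride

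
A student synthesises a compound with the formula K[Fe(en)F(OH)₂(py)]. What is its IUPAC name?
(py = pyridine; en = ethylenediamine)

The 1 potassium counter-ion carries a total charge of +1, so each complex ion is 1−.
Ligand charges: 1×pyridine (neutral), 1×ethylenediamine (neutral), 2×hydroxo (-1 each), 1×fluoro (-1 each); total -3. So Fe + (-3) = 1−, giving Fe = +2.
The complex ion is anionic, so iron takes the -ate form ferrate(II).

potassium (ethylenediamine)fluorodihydroxo(pyridine)ferrate(II)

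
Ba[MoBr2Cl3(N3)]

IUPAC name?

The 1 barium counter-ion carries a total charge of +2, so each complex ion is 2−.
Ligand charges: 1×azido (-1 each), 2×bromo (-1 each), 3×chloro (-1 each); total -6. So Mo + (-6) = 2−, giving Mo = +4.
Ligands are named alphabetically: azido before bromo before chloro.
The complex ion is anionic, so molybdenum takes the -ate form molybdate(IV).

barium azidodibromotrichloromolybdate(IV)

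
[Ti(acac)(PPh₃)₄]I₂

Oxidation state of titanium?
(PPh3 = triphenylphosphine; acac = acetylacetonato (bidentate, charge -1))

+3

2 iodide outside the brackets (-1 each) → the complex ion is 2+.
Ligand charges: 4×PPh3 neutral; 1×acac = -1; sum -1.
Ti + (-1) = 2+ ⇒ Ti is +3.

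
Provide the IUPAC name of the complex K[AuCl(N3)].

The 1 potassium counter-ion carries a total charge of +1, so each complex ion is 1−.
Ligand charges: 1×azido (-1 each), 1×chloro (-1 each); total -2. So Au + (-2) = 1−, giving Au = +1.
Ligands are named alphabetically: azido before chloro.
The complex ion is anionic, so gold takes the -ate form aurate(I).

potassium azidochloroaurate(I)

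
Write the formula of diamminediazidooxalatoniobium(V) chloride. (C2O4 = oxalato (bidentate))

[Nb(C2O4)(N3)2(NH3)2]Cl

Ligands: 2 azido (N3, -1), 2 ammine (NH3, neutral), 1 oxalato (C2O4, -2). Ligand charge sum = -4.
With Nb in oxidation state +5, the complex ion is [Nb...]^1+.
Charge balance with chloride (-1) requires 1 complex ion per 1 chloride.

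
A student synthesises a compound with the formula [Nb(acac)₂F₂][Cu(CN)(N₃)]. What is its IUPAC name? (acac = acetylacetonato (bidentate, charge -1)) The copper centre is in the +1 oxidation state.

Both ions are complex: the cation is named first with the plain metal name, the anion second with the -ate form; each ion's ligands are alphabetised independently.
Cu is given as +1; the anion's ligand charges sum to -2, so the complex anion is 1−.
A 1:1 salt means the cation carries the equal and opposite charge, 1+.
Cation: ligand charges sum to -4; for the ion to be 1+, Nb = +5.

bis(acetylacetonato)difluoroniobium(V) azidocyanocuprate(I)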